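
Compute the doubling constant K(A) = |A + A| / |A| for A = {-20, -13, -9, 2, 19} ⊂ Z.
K = |A + A| / |A| = 14/5

Enumerate A + A = {a + b : a, b ∈ A}. With |A| = 5, there are |A|^2 = 25 ordered sum pairs; collecting distinct values, A + A = {-40, -33, -29, -26, -22, -18, -11, -7, -1, 4, 6, 10, 21, 38}, so |A + A| = 14. Thus K = 14/5. For comparison, the minimum possible |A + A| over all 5-element sets is 2·5 − 1 = 9 (so min K = 9/5), attained only by arithmetic progressions.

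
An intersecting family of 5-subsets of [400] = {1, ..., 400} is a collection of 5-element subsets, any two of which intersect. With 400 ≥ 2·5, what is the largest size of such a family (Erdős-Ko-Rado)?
max |F| = C(399, 4) = 1040232501

Erdős-Ko-Rado (1961): when n ≥ 2k, max |F| = C(n−1, k−1). The bound is attained by the star {A : i ∈ A} for any fixed i ∈ [n]. Here C(400−1, 5−1) = C(399, 4) = 1040232501.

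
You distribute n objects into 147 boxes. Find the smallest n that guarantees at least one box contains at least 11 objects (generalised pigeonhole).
n = (11 − 1)·147 + 1 = 1471

By the generalised pigeonhole principle, to guarantee some box contains ≥ r objects we need more than (r − 1) · k objects total. Threshold: n = (r − 1) · k + 1. With r = 11 and k = 147: n = 10 · 147 + 1 = 1470 + 1 = 1471. For n = 1470 = 10 · 147, we can put exactly 10 objects in every box, avoiding 11 in any single one — so 1471 is tight.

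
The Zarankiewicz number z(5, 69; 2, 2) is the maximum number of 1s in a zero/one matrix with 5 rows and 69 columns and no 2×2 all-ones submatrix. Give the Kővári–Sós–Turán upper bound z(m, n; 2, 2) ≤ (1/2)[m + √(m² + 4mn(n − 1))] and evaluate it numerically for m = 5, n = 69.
z(5, 69; 2, 2) ≤ (1/2)[5 + √(5² + 4·5·69·68)] = (1/2)[5 + √93865] = 155.687

Kővári–Sós–Turán: let r_1, ..., r_5 be the row sums and z = Σ r_i the total number of 1s. Each pair of columns can share at most one row with both entries 1 (else a 2×2 all-ones block appears), so Σ_i C(r_i, 2) ≤ C(69, 2) = 2346. By convexity Σ_i C(r_i, 2) ≥ 5·C(z/5, 2) = z(z − 5)/(2·5), giving z² − 5z − 5·69·68 ≤ 0 and hence z ≤ (1/2)[5 + √(25 + 4·23460)] = (1/2)[5 + √93865] ≈ (1/2)(5 + 306.374) = 155.687.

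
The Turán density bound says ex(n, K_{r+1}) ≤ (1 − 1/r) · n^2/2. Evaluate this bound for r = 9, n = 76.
Turán density bound = (8/9) · 76^2/2 = 23104/9 ≈ 2567.1111

Turán's theorem: ex(n, K_{r+1}) is achieved by the complete r-partite Turán graph T(n, r) with parts as balanced as possible, and is at most (1 − 1/r) · n^2/2. For r = 9, n = 76: the density bound is (8/9) · 5776/2 = 23104/9 ≈ 2567.1111. The integer-valued extremum is e(T(76, 9)) = 2566, which is strictly less than the density bound 23104/9 since 9 ∤ 76 (the parts of T(76, 9) cannot all be equal).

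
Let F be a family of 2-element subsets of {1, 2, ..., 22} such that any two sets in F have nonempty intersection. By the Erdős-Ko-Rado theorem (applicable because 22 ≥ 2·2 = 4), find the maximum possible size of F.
max |F| = C(21, 1) = 21

Erdős-Ko-Rado (1961): when n ≥ 2k, max |F| = C(n−1, k−1). The bound is attained by the star {A : i ∈ A} for any fixed i ∈ [n]. Here C(22−1, 2−1) = C(21, 1) = 21.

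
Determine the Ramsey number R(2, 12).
R(2, 12) = 12

R(2, k) = k for all k ≥ 2: in a 2-colouring of K_k, either some edge is red (a red K_2) or all edges are blue (a blue K_k). And K_{11} coloured all-blue has no blue K_12, so R(2, 12) > 11. Hence R(2, 12) = 12.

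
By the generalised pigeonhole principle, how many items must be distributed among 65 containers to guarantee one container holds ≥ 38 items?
n = (38 − 1)·65 + 1 = 2406

By the generalised pigeonhole principle, to guarantee some box contains ≥ r objects we need more than (r − 1) · k objects total. Threshold: n = (r − 1) · k + 1. With r = 38 and k = 65: n = 37 · 65 + 1 = 2405 + 1 = 2406. For n = 2405 = 37 · 65, we can put exactly 37 objects in every box, avoiding 38 in any single one — so 2406 is tight.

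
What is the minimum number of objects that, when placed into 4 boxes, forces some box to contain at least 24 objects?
n = (24 − 1)·4 + 1 = 93

By the generalised pigeonhole principle, to guarantee some box contains ≥ r objects we need more than (r − 1) · k objects total. Threshold: n = (r − 1) · k + 1. With r = 24 and k = 4: n = 23 · 4 + 1 = 92 + 1 = 93. For n = 92 = 23 · 4, we can put exactly 23 objects in every box, avoiding 24 in any single one — so 93 is tight.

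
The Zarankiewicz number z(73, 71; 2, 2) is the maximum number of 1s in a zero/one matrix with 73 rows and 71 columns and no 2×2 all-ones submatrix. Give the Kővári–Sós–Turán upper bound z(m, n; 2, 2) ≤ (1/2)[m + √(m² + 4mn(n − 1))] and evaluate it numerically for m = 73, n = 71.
z(73, 71; 2, 2) ≤ (1/2)[73 + √(73² + 4·73·71·70)] = (1/2)[73 + √1456569] = 639.942

Kővári–Sós–Turán: let r_1, ..., r_73 be the row sums and z = Σ r_i the total number of 1s. Each pair of columns can share at most one row with both entries 1 (else a 2×2 all-ones block appears), so Σ_i C(r_i, 2) ≤ C(71, 2) = 2485. By convexity Σ_i C(r_i, 2) ≥ 73·C(z/73, 2) = z(z − 73)/(2·73), giving z² − 73z − 73·71·70 ≤ 0 and hence z ≤ (1/2)[73 + √(5329 + 4·362810)] = (1/2)[73 + √1456569] ≈ (1/2)(73 + 1206.884) = 639.942.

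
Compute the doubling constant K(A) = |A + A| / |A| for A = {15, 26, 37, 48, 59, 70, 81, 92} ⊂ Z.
K = |A + A| / |A| = 15/8

Enumerate A + A = {a + b : a, b ∈ A}. With |A| = 8, there are |A|^2 = 64 ordered sum pairs; collecting distinct values, A + A = {30, 41, 52, 63, 74, 85, 96, 107, 118, 129, 140, 151, 162, 173, 184}, so |A + A| = 15. Thus K = 15/8. Here |A + A| = 2|A| − 1 = 15, the minimum possible — so K = 15/8 is minimal, which holds iff A is an arithmetic progression.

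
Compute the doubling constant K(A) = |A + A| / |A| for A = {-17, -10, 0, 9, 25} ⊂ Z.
K = |A + A| / |A| = 15/5 = 3

Enumerate A + A = {a + b : a, b ∈ A}. With |A| = 5, there are |A|^2 = 25 ordered sum pairs; collecting distinct values, A + A = {-34, -27, -20, -17, -10, -8, -1, 0, 8, 9, 15, 18, 25, 34, 50}, so |A + A| = 15. Thus K = 15/5 = 3. For comparison, the minimum possible |A + A| over all 5-element sets is 2·5 − 1 = 9 (so min K = 9/5), attained only by arithmetic progressions.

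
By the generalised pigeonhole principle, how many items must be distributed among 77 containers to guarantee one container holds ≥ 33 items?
n = (33 − 1)·77 + 1 = 2465

By the generalised pigeonhole principle, to guarantee some box contains ≥ r objects we need more than (r − 1) · k objects total. Threshold: n = (r − 1) · k + 1. With r = 33 and k = 77: n = 32 · 77 + 1 = 2464 + 1 = 2465. For n = 2464 = 32 · 77, we can put exactly 32 objects in every box, avoiding 33 in any single one — so 2465 is tight.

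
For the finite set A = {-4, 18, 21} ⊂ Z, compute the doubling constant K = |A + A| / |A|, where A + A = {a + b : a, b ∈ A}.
K = |A + A| / |A| = 6/3 = 2

Enumerate A + A = {a + b : a, b ∈ A}. With |A| = 3, there are |A|^2 = 9 ordered sum pairs; collecting distinct values, A + A = {-8, 14, 17, 36, 39, 42}, so |A + A| = 6. Thus K = 6/3 = 2. For comparison, the minimum possible |A + A| over all 3-element sets is 2·3 − 1 = 5 (so min K = 5/3), attained only by arithmetic progressions.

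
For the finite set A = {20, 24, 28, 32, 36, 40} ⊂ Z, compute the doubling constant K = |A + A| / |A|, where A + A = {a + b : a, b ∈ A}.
K = |A + A| / |A| = 11/6

Enumerate A + A = {a + b : a, b ∈ A}. With |A| = 6, there are |A|^2 = 36 ordered sum pairs; collecting distinct values, A + A = {40, 44, 48, 52, 56, 60, 64, 68, 72, 76, 80}, so |A + A| = 11. Thus K = 11/6. Here |A + A| = 2|A| − 1 = 11, the minimum possible — so K = 11/6 is minimal, which holds iff A is an arithmetic progression.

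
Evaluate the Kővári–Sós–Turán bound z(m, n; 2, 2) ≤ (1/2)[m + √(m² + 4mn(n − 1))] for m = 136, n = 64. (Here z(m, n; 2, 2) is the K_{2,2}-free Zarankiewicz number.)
z(136, 64; 2, 2) ≤ (1/2)[136 + √(136² + 4·136·64·63)] = (1/2)[136 + √2211904] = 811.6236

Kővári–Sós–Turán: let r_1, ..., r_136 be the row sums and z = Σ r_i the total number of 1s. Each pair of columns can share at most one row with both entries 1 (else a 2×2 all-ones block appears), so Σ_i C(r_i, 2) ≤ C(64, 2) = 2016. By convexity Σ_i C(r_i, 2) ≥ 136·C(z/136, 2) = z(z − 136)/(2·136), giving z² − 136z − 136·64·63 ≤ 0 and hence z ≤ (1/2)[136 + √(18496 + 4·548352)] = (1/2)[136 + √2211904] ≈ (1/2)(136 + 1487.2471) = 811.6236.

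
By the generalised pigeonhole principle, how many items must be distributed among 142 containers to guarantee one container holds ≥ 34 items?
n = (34 − 1)·142 + 1 = 4687

By the generalised pigeonhole principle, to guarantee some box contains ≥ r objects we need more than (r − 1) · k objects total. Threshold: n = (r − 1) · k + 1. With r = 34 and k = 142: n = 33 · 142 + 1 = 4686 + 1 = 4687. For n = 4686 = 33 · 142, we can put exactly 33 objects in every box, avoiding 34 in any single one — so 4687 is tight.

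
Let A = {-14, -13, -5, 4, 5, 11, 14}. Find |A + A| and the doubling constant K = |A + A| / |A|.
K = |A + A| / |A| = 24/7

Enumerate A + A = {a + b : a, b ∈ A}. With |A| = 7, there are |A|^2 = 49 ordered sum pairs; collecting distinct values, A + A = {-28, -27, -26, -19, -18, -10, -9, -8, -3, -2, -1, 0, 1, 6, 8, 9, 10, 15, 16, 18, 19, 22, 25, 28}, so |A + A| = 24. Thus K = 24/7. For comparison, the minimum possible |A + A| over all 7-element sets is 2·7 − 1 = 13 (so min K = 13/7), attained only by arithmetic progressions.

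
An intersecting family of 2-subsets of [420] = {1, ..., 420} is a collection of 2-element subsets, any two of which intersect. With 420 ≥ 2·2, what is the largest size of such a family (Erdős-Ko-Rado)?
max |F| = C(419, 1) = 419

Erdős-Ko-Rado (1961): when n ≥ 2k, max |F| = C(n−1, k−1). The bound is attained by the star {A : i ∈ A} for any fixed i ∈ [n]. Here C(420−1, 2−1) = C(419, 1) = 419.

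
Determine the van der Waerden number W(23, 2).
W(23, 2) = 23 + 1 = 24

A 2-term AP is any pair of integers, so a monochromatic 2-AP exists iff some colour is used at least twice. With 23 colours, the colouring i ↦ i on {1, ..., 23} uses each colour once, avoiding any monochromatic pair, so W(23, 2) > 23. For {1, ..., 24}, pigeonhole forces two integers of the same colour, which form a monochromatic 2-AP. Hence W(23, 2) = 24.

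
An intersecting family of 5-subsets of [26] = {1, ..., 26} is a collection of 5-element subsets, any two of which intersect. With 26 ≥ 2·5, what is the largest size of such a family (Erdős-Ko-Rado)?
max |F| = C(25, 4) = 12650

Erdős-Ko-Rado (1961): when n ≥ 2k, max |F| = C(n−1, k−1). The bound is attained by the star {A : i ∈ A} for any fixed i ∈ [n]. Here C(26−1, 5−1) = C(25, 4) = 12650.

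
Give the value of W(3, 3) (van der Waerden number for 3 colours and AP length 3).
W(3, 3) = 27

W(3, 3) = 27. The lower bound W(3, 3) > 26 comes from an explicit good 3-colouring of [1, 26]; the upper bound W(3, 3) ≤ 27 was verified by exhaustive search over 3-colourings of [1, 27].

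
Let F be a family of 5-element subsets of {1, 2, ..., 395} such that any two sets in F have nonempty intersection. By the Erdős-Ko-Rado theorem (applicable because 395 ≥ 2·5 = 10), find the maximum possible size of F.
max |F| = C(394, 4) = 988872626

The Erdős-Ko-Rado theorem states: for n ≥ 2k, an intersecting family of k-subsets of an n-element set has size at most C(n − 1, k − 1), with equality for 'star' families {A ⊆ [n] : |A| = k, i ∈ A} (fix an element i). For n = 395, k = 5: C(394, 4) = 988872626.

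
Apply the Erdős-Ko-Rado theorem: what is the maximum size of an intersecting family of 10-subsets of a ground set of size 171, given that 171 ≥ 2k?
max |F| = C(170, 9) = 263473442099010

The Erdős-Ko-Rado theorem states: for n ≥ 2k, an intersecting family of k-subsets of an n-element set has size at most C(n − 1, k − 1), with equality for 'star' families {A ⊆ [n] : |A| = k, i ∈ A} (fix an element i). For n = 171, k = 10: C(170, 9) = 263473442099010.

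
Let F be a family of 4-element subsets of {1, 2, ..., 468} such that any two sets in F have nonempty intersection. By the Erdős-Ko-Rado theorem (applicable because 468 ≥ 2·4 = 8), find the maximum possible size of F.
max |F| = C(467, 3) = 16865705

Erdős-Ko-Rado (1961): when n ≥ 2k, max |F| = C(n−1, k−1). The bound is attained by the star {A : i ∈ A} for any fixed i ∈ [n]. Here C(468−1, 4−1) = C(467, 3) = 16865705.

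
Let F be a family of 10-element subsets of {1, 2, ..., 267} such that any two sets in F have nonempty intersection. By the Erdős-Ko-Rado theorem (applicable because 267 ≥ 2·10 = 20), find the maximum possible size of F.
max |F| = C(266, 9) = 16023551101247690

The Erdős-Ko-Rado theorem states: for n ≥ 2k, an intersecting family of k-subsets of an n-element set has size at most C(n − 1, k − 1), with equality for 'star' families {A ⊆ [n] : |A| = k, i ∈ A} (fix an element i). For n = 267, k = 10: C(266, 9) = 16023551101247690.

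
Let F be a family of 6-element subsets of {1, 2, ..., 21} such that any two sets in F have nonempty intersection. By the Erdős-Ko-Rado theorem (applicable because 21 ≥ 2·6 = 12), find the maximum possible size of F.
max |F| = C(20, 5) = 15504

The Erdős-Ko-Rado theorem states: for n ≥ 2k, an intersecting family of k-subsets of an n-element set has size at most C(n − 1, k − 1), with equality for 'star' families {A ⊆ [n] : |A| = k, i ∈ A} (fix an element i). For n = 21, k = 6: C(20, 5) = 15504.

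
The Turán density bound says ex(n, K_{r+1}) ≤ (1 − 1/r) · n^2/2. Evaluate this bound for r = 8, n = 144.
Turán density bound = (7/8) · 144^2/2 = 9072

Turán's theorem: ex(n, K_{r+1}) is achieved by the complete r-partite Turán graph T(n, r) with parts as balanced as possible, and is at most (1 − 1/r) · n^2/2. For r = 8, n = 144: the density bound is (7/8) · 20736/2 = 9072. Since 8 ∣ 144, the Turán graph T(144, 8) has parts of equal size 18, and its edge count e(T(144, 8)) = 9072 attains the density bound exactly.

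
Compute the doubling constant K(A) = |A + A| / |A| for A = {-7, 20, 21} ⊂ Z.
K = |A + A| / |A| = 6/3 = 2

Enumerate A + A = {a + b : a, b ∈ A}. With |A| = 3, there are |A|^2 = 9 ordered sum pairs; collecting distinct values, A + A = {-14, 13, 14, 40, 41, 42}, so |A + A| = 6. Thus K = 6/3 = 2. For comparison, the minimum possible |A + A| over all 3-element sets is 2·3 − 1 = 5 (so min K = 5/3), attained only by arithmetic progressions.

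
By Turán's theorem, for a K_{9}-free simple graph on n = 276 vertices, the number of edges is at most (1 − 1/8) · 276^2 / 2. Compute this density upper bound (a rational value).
Turán density bound = (7/8) · 276^2/2 = 33327

Turán's theorem: ex(n, K_{r+1}) is achieved by the complete r-partite Turán graph T(n, r) with parts as balanced as possible, and is at most (1 − 1/r) · n^2/2. For r = 8, n = 276: the density bound is (7/8) · 76176/2 = 33327. The integer-valued extremum is e(T(276, 8)) = 33326, which is strictly less than the density bound 33327 since 8 ∤ 276 (the parts of T(276, 8) cannot all be equal).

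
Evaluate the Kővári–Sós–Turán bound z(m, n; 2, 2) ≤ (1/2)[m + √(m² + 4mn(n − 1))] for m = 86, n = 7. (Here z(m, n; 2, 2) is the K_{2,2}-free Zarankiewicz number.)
z(86, 7; 2, 2) ≤ (1/2)[86 + √(86² + 4·86·7·6)] = (1/2)[86 + √21844] = 116.8986

Kővári–Sós–Turán: let r_1, ..., r_86 be the row sums and z = Σ r_i the total number of 1s. Each pair of columns can share at most one row with both entries 1 (else a 2×2 all-ones block appears), so Σ_i C(r_i, 2) ≤ C(7, 2) = 21. By convexity Σ_i C(r_i, 2) ≥ 86·C(z/86, 2) = z(z − 86)/(2·86), giving z² − 86z − 86·7·6 ≤ 0 and hence z ≤ (1/2)[86 + √(7396 + 4·3612)] = (1/2)[86 + √21844] ≈ (1/2)(86 + 147.7972) = 116.8986.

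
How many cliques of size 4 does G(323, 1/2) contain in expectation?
E[# K_4] = C(323, 4) · (1/2)^C(4, 2) = 445145680 / 2^6 = 27821605/4 = 6955401.25

For each 4-subset S of vertices (there are C(323, 4) = 445145680 such S), let X_S = 1 if S induces a K_4 (all C(4, 2) = 6 edges present). Then P(X_S = 1) = (1/2)^6 = 1/64. By linearity of expectation, E[# K_4] = C(323, 4) · (1/2)^6 = 445145680 / 64 = 27821605/4 = 6955401.25.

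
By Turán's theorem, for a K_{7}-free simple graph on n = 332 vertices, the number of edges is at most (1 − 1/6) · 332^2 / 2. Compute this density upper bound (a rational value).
Turán density bound = (5/6) · 332^2/2 = 137780/3 ≈ 45926.6667

Turán's theorem: ex(n, K_{r+1}) is achieved by the complete r-partite Turán graph T(n, r) with parts as balanced as possible, and is at most (1 − 1/r) · n^2/2. For r = 6, n = 332: the density bound is (5/6) · 110224/2 = 137780/3 ≈ 45926.6667. The integer-valued extremum is e(T(332, 6)) = 45926, which is strictly less than the density bound 137780/3 since 6 ∤ 332 (the parts of T(332, 6) cannot all be equal).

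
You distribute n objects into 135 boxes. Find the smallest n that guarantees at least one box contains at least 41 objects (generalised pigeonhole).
n = (41 − 1)·135 + 1 = 5401

By the generalised pigeonhole principle, to guarantee some box contains ≥ r objects we need more than (r − 1) · k objects total. Threshold: n = (r − 1) · k + 1. With r = 41 and k = 135: n = 40 · 135 + 1 = 5400 + 1 = 5401. For n = 5400 = 40 · 135, we can put exactly 40 objects in every box, avoiding 41 in any single one — so 5401 is tight.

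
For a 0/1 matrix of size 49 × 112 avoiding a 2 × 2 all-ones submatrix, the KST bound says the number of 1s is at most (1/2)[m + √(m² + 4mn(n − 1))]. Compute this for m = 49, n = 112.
z(49, 112; 2, 2) ≤ (1/2)[49 + √(49² + 4·49·112·111)] = (1/2)[49 + √2439073] = 805.3766

Kővári–Sós–Turán: let r_1, ..., r_49 be the row sums and z = Σ r_i the total number of 1s. Each pair of columns can share at most one row with both entries 1 (else a 2×2 all-ones block appears), so Σ_i C(r_i, 2) ≤ C(112, 2) = 6216. By convexity Σ_i C(r_i, 2) ≥ 49·C(z/49, 2) = z(z − 49)/(2·49), giving z² − 49z − 49·112·111 ≤ 0 and hence z ≤ (1/2)[49 + √(2401 + 4·609168)] = (1/2)[49 + √2439073] ≈ (1/2)(49 + 1561.7532) = 805.3766.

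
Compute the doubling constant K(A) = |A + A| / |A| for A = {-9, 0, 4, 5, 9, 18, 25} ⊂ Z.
K = |A + A| / |A| = 24/7

Enumerate A + A = {a + b : a, b ∈ A}. With |A| = 7, there are |A|^2 = 49 ordered sum pairs; collecting distinct values, A + A = {-18, -9, -5, -4, 0, 4, 5, 8, 9, 10, 13, 14, 16, 18, 22, 23, 25, 27, 29, 30, 34, 36, 43, 50}, so |A + A| = 24. Thus K = 24/7. For comparison, the minimum possible |A + A| over all 7-element sets is 2·7 − 1 = 13 (so min K = 13/7), attained only by arithmetic progressions.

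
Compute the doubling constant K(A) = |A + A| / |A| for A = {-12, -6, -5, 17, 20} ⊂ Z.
K = |A + A| / |A| = 15/5 = 3

Enumerate A + A = {a + b : a, b ∈ A}. With |A| = 5, there are |A|^2 = 25 ordered sum pairs; collecting distinct values, A + A = {-24, -18, -17, -12, -11, -10, 5, 8, 11, 12, 14, 15, 34, 37, 40}, so |A + A| = 15. Thus K = 15/5 = 3. For comparison, the minimum possible |A + A| over all 5-element sets is 2·5 − 1 = 9 (so min K = 9/5), attained only by arithmetic progressions.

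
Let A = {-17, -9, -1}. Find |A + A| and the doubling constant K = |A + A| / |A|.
K = |A + A| / |A| = 5/3

Enumerate A + A = {a + b : a, b ∈ A}. With |A| = 3, there are |A|^2 = 9 ordered sum pairs; collecting distinct values, A + A = {-34, -26, -18, -10, -2}, so |A + A| = 5. Thus K = 5/3. Here |A + A| = 2|A| − 1 = 5, the minimum possible — so K = 5/3 is minimal, which holds iff A is an arithmetic progression.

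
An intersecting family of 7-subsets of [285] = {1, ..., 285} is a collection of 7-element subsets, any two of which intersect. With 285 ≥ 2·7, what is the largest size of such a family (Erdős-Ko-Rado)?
max |F| = C(284, 6) = 691018925604

The Erdős-Ko-Rado theorem states: for n ≥ 2k, an intersecting family of k-subsets of an n-element set has size at most C(n − 1, k − 1), with equality for 'star' families {A ⊆ [n] : |A| = k, i ∈ A} (fix an element i). For n = 285, k = 7: C(284, 6) = 691018925604.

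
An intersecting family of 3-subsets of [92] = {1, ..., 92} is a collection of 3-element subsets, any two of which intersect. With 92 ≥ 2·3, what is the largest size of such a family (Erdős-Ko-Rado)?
max |F| = C(91, 2) = 4095

The Erdős-Ko-Rado theorem states: for n ≥ 2k, an intersecting family of k-subsets of an n-element set has size at most C(n − 1, k − 1), with equality for 'star' families {A ⊆ [n] : |A| = k, i ∈ A} (fix an element i). For n = 92, k = 3: C(91, 2) = 4095.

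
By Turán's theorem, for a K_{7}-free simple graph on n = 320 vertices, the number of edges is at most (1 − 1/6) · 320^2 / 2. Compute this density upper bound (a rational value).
Turán density bound = (5/6) · 320^2/2 = 128000/3 ≈ 42666.6667

Turán's theorem: ex(n, K_{r+1}) is achieved by the complete r-partite Turán graph T(n, r) with parts as balanced as possible, and is at most (1 − 1/r) · n^2/2. For r = 6, n = 320: the density bound is (5/6) · 102400/2 = 128000/3 ≈ 42666.6667. The integer-valued extremum is e(T(320, 6)) = 42666, which is strictly less than the density bound 128000/3 since 6 ∤ 320 (the parts of T(320, 6) cannot all be equal).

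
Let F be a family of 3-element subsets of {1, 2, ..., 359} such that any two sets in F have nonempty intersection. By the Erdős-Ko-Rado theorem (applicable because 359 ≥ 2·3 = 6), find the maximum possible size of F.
max |F| = C(358, 2) = 63903

Erdős-Ko-Rado (1961): when n ≥ 2k, max |F| = C(n−1, k−1). The bound is attained by the star {A : i ∈ A} for any fixed i ∈ [n]. Here C(359−1, 3−1) = C(358, 2) = 63903.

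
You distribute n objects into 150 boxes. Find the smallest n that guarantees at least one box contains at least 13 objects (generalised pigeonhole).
n = (13 − 1)·150 + 1 = 1801

By the generalised pigeonhole principle, to guarantee some box contains ≥ r objects we need more than (r − 1) · k objects total. Threshold: n = (r − 1) · k + 1. With r = 13 and k = 150: n = 12 · 150 + 1 = 1800 + 1 = 1801. For n = 1800 = 12 · 150, we can put exactly 12 objects in every box, avoiding 13 in any single one — so 1801 is tight.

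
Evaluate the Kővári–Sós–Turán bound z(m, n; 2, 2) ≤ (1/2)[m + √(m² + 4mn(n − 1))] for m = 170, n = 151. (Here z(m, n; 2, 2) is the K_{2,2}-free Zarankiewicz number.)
z(170, 151; 2, 2) ≤ (1/2)[170 + √(170² + 4·170·151·150)] = (1/2)[170 + √15430900] = 2049.1092

Kővári–Sós–Turán: let r_1, ..., r_170 be the row sums and z = Σ r_i the total number of 1s. Each pair of columns can share at most one row with both entries 1 (else a 2×2 all-ones block appears), so Σ_i C(r_i, 2) ≤ C(151, 2) = 11325. By convexity Σ_i C(r_i, 2) ≥ 170·C(z/170, 2) = z(z − 170)/(2·170), giving z² − 170z − 170·151·150 ≤ 0 and hence z ≤ (1/2)[170 + √(28900 + 4·3850500)] = (1/2)[170 + √15430900] ≈ (1/2)(170 + 3928.2184) = 2049.1092.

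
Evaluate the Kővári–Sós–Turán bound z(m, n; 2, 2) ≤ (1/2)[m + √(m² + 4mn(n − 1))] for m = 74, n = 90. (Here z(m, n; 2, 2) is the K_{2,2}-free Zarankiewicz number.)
z(74, 90; 2, 2) ≤ (1/2)[74 + √(74² + 4·74·90·89)] = (1/2)[74 + √2376436] = 807.7847

Kővári–Sós–Turán: let r_1, ..., r_74 be the row sums and z = Σ r_i the total number of 1s. Each pair of columns can share at most one row with both entries 1 (else a 2×2 all-ones block appears), so Σ_i C(r_i, 2) ≤ C(90, 2) = 4005. By convexity Σ_i C(r_i, 2) ≥ 74·C(z/74, 2) = z(z − 74)/(2·74), giving z² − 74z − 74·90·89 ≤ 0 and hence z ≤ (1/2)[74 + √(5476 + 4·592740)] = (1/2)[74 + √2376436] ≈ (1/2)(74 + 1541.5693) = 807.7847.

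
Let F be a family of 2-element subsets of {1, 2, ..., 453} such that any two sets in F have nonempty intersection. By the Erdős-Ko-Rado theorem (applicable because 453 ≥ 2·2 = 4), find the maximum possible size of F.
max |F| = C(452, 1) = 452

Erdős-Ko-Rado (1961): when n ≥ 2k, max |F| = C(n−1, k−1). The bound is attained by the star {A : i ∈ A} for any fixed i ∈ [n]. Here C(453−1, 2−1) = C(452, 1) = 452.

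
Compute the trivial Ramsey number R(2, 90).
R(2, 90) = 90

R(2, k) = k for all k ≥ 2: in a 2-colouring of K_k, either some edge is red (a red K_2) or all edges are blue (a blue K_k). And K_{89} coloured all-blue has no blue K_90, so R(2, 90) > 89. Hence R(2, 90) = 90.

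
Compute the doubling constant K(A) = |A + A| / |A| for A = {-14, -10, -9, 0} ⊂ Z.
K = |A + A| / |A| = 10/4 = 5/2

Enumerate A + A = {a + b : a, b ∈ A}. With |A| = 4, there are |A|^2 = 16 ordered sum pairs; collecting distinct values, A + A = {-28, -24, -23, -20, -19, -18, -14, -10, -9, 0}, so |A + A| = 10. Thus K = 10/4 = 5/2. For comparison, the minimum possible |A + A| over all 4-element sets is 2·4 − 1 = 7 (so min K = 7/4), attained only by arithmetic progressions.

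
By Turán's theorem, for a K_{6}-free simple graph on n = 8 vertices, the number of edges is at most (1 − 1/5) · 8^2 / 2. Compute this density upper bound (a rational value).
Turán density bound = (4/5) · 8^2/2 = 128/5 ≈ 25.6

Turán's theorem: ex(n, K_{r+1}) is achieved by the complete r-partite Turán graph T(n, r) with parts as balanced as possible, and is at most (1 − 1/r) · n^2/2. For r = 5, n = 8: the density bound is (4/5) · 64/2 = 128/5 ≈ 25.6. The integer-valued extremum is e(T(8, 5)) = 25, which is strictly less than the density bound 128/5 since 5 ∤ 8 (the parts of T(8, 5) cannot all be equal).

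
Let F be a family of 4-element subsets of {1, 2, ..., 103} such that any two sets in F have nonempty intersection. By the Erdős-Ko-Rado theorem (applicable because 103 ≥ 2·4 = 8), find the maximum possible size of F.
max |F| = C(102, 3) = 171700

Erdős-Ko-Rado (1961): when n ≥ 2k, max |F| = C(n−1, k−1). The bound is attained by the star {A : i ∈ A} for any fixed i ∈ [n]. Here C(103−1, 4−1) = C(102, 3) = 171700.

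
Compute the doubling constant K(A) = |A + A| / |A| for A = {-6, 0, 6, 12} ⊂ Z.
K = |A + A| / |A| = 7/4

Enumerate A + A = {a + b : a, b ∈ A}. With |A| = 4, there are |A|^2 = 16 ordered sum pairs; collecting distinct values, A + A = {-12, -6, 0, 6, 12, 18, 24}, so |A + A| = 7. Thus K = 7/4. Here |A + A| = 2|A| − 1 = 7, the minimum possible — so K = 7/4 is minimal, which holds iff A is an arithmetic progression.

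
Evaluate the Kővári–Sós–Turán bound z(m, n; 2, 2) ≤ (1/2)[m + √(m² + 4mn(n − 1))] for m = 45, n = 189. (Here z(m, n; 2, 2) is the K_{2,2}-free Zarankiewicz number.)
z(45, 189; 2, 2) ≤ (1/2)[45 + √(45² + 4·45·189·188)] = (1/2)[45 + √6397785] = 1287.1922

Kővári–Sós–Turán: let r_1, ..., r_45 be the row sums and z = Σ r_i the total number of 1s. Each pair of columns can share at most one row with both entries 1 (else a 2×2 all-ones block appears), so Σ_i C(r_i, 2) ≤ C(189, 2) = 17766. By convexity Σ_i C(r_i, 2) ≥ 45·C(z/45, 2) = z(z − 45)/(2·45), giving z² − 45z − 45·189·188 ≤ 0 and hence z ≤ (1/2)[45 + √(2025 + 4·1598940)] = (1/2)[45 + √6397785] ≈ (1/2)(45 + 2529.3843) = 1287.1922.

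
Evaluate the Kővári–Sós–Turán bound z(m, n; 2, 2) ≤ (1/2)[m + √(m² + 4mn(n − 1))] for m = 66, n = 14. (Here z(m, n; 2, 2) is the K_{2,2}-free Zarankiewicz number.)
z(66, 14; 2, 2) ≤ (1/2)[66 + √(66² + 4·66·14·13)] = (1/2)[66 + √52404] = 147.4596

Kővári–Sós–Turán: let r_1, ..., r_66 be the row sums and z = Σ r_i the total number of 1s. Each pair of columns can share at most one row with both entries 1 (else a 2×2 all-ones block appears), so Σ_i C(r_i, 2) ≤ C(14, 2) = 91. By convexity Σ_i C(r_i, 2) ≥ 66·C(z/66, 2) = z(z − 66)/(2·66), giving z² − 66z − 66·14·13 ≤ 0 and hence z ≤ (1/2)[66 + √(4356 + 4·12012)] = (1/2)[66 + √52404] ≈ (1/2)(66 + 228.9192) = 147.4596.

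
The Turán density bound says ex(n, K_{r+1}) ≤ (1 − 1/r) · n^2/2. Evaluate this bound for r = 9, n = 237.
Turán density bound = (8/9) · 237^2/2 = 24964

Turán's theorem: ex(n, K_{r+1}) is achieved by the complete r-partite Turán graph T(n, r) with parts as balanced as possible, and is at most (1 − 1/r) · n^2/2. For r = 9, n = 237: the density bound is (8/9) · 56169/2 = 24964. The integer-valued extremum is e(T(237, 9)) = 24963, which is strictly less than the density bound 24964 since 9 ∤ 237 (the parts of T(237, 9) cannot all be equal).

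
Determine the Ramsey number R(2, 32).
R(2, 32) = 32

R(2, k) = k for all k ≥ 2: in a 2-colouring of K_k, either some edge is red (a red K_2) or all edges are blue (a blue K_k). And K_{31} coloured all-blue has no blue K_32, so R(2, 32) > 31. Hence R(2, 32) = 32.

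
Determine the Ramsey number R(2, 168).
R(2, 168) = 168

R(2, k) = k for all k ≥ 2: in a 2-colouring of K_k, either some edge is red (a red K_2) or all edges are blue (a blue K_k). And K_{167} coloured all-blue has no blue K_168, so R(2, 168) > 167. Hence R(2, 168) = 168.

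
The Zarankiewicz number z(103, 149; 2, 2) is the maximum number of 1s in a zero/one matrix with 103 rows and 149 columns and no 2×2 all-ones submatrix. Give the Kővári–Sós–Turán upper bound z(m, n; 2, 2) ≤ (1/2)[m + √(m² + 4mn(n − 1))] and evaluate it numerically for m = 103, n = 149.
z(103, 149; 2, 2) ≤ (1/2)[103 + √(103² + 4·103·149·148)] = (1/2)[103 + √9096033] = 1559.4815

Kővári–Sós–Turán: let r_1, ..., r_103 be the row sums and z = Σ r_i the total number of 1s. Each pair of columns can share at most one row with both entries 1 (else a 2×2 all-ones block appears), so Σ_i C(r_i, 2) ≤ C(149, 2) = 11026. By convexity Σ_i C(r_i, 2) ≥ 103·C(z/103, 2) = z(z − 103)/(2·103), giving z² − 103z − 103·149·148 ≤ 0 and hence z ≤ (1/2)[103 + √(10609 + 4·2271356)] = (1/2)[103 + √9096033] ≈ (1/2)(103 + 3015.963) = 1559.4815.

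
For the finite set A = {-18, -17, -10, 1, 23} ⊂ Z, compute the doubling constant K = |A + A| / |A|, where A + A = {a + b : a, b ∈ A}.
K = |A + A| / |A| = 15/5 = 3

Enumerate A + A = {a + b : a, b ∈ A}. With |A| = 5, there are |A|^2 = 25 ordered sum pairs; collecting distinct values, A + A = {-36, -35, -34, -28, -27, -20, -17, -16, -9, 2, 5, 6, 13, 24, 46}, so |A + A| = 15. Thus K = 15/5 = 3. For comparison, the minimum possible |A + A| over all 5-element sets is 2·5 − 1 = 9 (so min K = 9/5), attained only by arithmetic progressions.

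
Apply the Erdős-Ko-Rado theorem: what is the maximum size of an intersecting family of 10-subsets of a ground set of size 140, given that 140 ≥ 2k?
max |F| = C(139, 9) = 40975641739527

The Erdős-Ko-Rado theorem states: for n ≥ 2k, an intersecting family of k-subsets of an n-element set has size at most C(n − 1, k − 1), with equality for 'star' families {A ⊆ [n] : |A| = k, i ∈ A} (fix an element i). For n = 140, k = 10: C(139, 9) = 40975641739527.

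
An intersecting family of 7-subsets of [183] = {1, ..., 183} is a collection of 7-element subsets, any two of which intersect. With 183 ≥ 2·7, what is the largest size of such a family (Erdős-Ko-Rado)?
max |F| = C(182, 6) = 46444711677

The Erdős-Ko-Rado theorem states: for n ≥ 2k, an intersecting family of k-subsets of an n-element set has size at most C(n − 1, k − 1), with equality for 'star' families {A ⊆ [n] : |A| = k, i ∈ A} (fix an element i). For n = 183, k = 7: C(182, 6) = 46444711677.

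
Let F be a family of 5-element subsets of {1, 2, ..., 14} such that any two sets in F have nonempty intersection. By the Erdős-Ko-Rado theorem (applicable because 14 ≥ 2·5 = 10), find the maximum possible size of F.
max |F| = C(13, 4) = 715

Erdős-Ko-Rado (1961): when n ≥ 2k, max |F| = C(n−1, k−1). The bound is attained by the star {A : i ∈ A} for any fixed i ∈ [n]. Here C(14−1, 5−1) = C(13, 4) = 715.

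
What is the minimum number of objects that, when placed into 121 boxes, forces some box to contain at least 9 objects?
n = (9 − 1)·121 + 1 = 969

By the generalised pigeonhole principle, to guarantee some box contains ≥ r objects we need more than (r − 1) · k objects total. Threshold: n = (r − 1) · k + 1. With r = 9 and k = 121: n = 8 · 121 + 1 = 968 + 1 = 969. For n = 968 = 8 · 121, we can put exactly 8 objects in every box, avoiding 9 in any single one — so 969 is tight.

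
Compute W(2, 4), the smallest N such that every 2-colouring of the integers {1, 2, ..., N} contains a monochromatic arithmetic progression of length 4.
W(2, 4) = 35

W(2, 4) = 35. The lower bound W(2, 4) > 34 comes from an explicit good 2-colouring of [1, 34]; the upper bound W(2, 4) ≤ 35 was verified by exhaustive search over 2-colourings of [1, 35].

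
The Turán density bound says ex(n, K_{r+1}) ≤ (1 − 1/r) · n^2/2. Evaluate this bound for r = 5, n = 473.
Turán density bound = (4/5) · 473^2/2 = 447458/5 ≈ 89491.6

Turán's theorem: ex(n, K_{r+1}) is achieved by the complete r-partite Turán graph T(n, r) with parts as balanced as possible, and is at most (1 − 1/r) · n^2/2. For r = 5, n = 473: the density bound is (4/5) · 223729/2 = 447458/5 ≈ 89491.6. The integer-valued extremum is e(T(473, 5)) = 89491, which is strictly less than the density bound 447458/5 since 5 ∤ 473 (the parts of T(473, 5) cannot all be equal).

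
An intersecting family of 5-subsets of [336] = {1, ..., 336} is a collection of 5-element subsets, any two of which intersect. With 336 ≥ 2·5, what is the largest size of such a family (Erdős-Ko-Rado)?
max |F| = C(335, 4) = 515421285

The Erdős-Ko-Rado theorem states: for n ≥ 2k, an intersecting family of k-subsets of an n-element set has size at most C(n − 1, k − 1), with equality for 'star' families {A ⊆ [n] : |A| = k, i ∈ A} (fix an element i). For n = 336, k = 5: C(335, 4) = 515421285.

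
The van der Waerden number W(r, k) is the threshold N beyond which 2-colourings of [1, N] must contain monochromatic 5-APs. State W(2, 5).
W(2, 5) = 178

This is a classical value, W(2, 5) = 178, established by combining an explicit 2-colouring of {1, ..., 177} with no monochromatic 5-AP (giving the lower bound W(2, 5) > 177) and a finite case analysis / exhaustive computer search showing every 2-colouring of {1, ..., 178} has such an AP.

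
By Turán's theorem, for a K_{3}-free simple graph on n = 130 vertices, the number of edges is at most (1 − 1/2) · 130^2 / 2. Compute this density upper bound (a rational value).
Turán density bound = (1/2) · 130^2/2 = 4225

Turán's theorem: ex(n, K_{r+1}) is achieved by the complete r-partite Turán graph T(n, r) with parts as balanced as possible, and is at most (1 − 1/r) · n^2/2. For r = 2, n = 130: the density bound is (1/2) · 16900/2 = 4225. Since 2 ∣ 130, the Turán graph T(130, 2) has parts of equal size 65, and its edge count e(T(130, 2)) = 4225 attains the density bound exactly.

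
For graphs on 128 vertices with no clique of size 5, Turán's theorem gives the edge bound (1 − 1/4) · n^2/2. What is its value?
Turán density bound = (3/4) · 128^2/2 = 6144

Turán's theorem: ex(n, K_{r+1}) is achieved by the complete r-partite Turán graph T(n, r) with parts as balanced as possible, and is at most (1 − 1/r) · n^2/2. For r = 4, n = 128: the density bound is (3/4) · 16384/2 = 6144. Since 4 ∣ 128, the Turán graph T(128, 4) has parts of equal size 32, and its edge count e(T(128, 4)) = 6144 attains the density bound exactly.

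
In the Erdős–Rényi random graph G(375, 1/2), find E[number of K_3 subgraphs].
E[# K_3] = C(375, 3) · (1/2)^C(3, 2) = 8718875 / 2^3 = 1089859.375

For each 3-subset S of vertices (there are C(375, 3) = 8718875 such S), let X_S = 1 if S induces a K_3 (all C(3, 2) = 3 edges present). Then P(X_S = 1) = (1/2)^3 = 1/8. By linearity of expectation, E[# K_3] = C(375, 3) · (1/2)^3 = 8718875 / 8 = 1089859.375.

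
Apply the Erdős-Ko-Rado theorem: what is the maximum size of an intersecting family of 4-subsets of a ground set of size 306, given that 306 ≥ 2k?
max |F| = C(305, 3) = 4682360

The Erdős-Ko-Rado theorem states: for n ≥ 2k, an intersecting family of k-subsets of an n-element set has size at most C(n − 1, k − 1), with equality for 'star' families {A ⊆ [n] : |A| = k, i ∈ A} (fix an element i). For n = 306, k = 4: C(305, 3) = 4682360.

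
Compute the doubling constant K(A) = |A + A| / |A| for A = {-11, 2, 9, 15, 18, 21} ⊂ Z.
K = |A + A| / |A| = 18/6 = 3

Enumerate A + A = {a + b : a, b ∈ A}. With |A| = 6, there are |A|^2 = 36 ordered sum pairs; collecting distinct values, A + A = {-22, -9, -2, 4, 7, 10, 11, 17, 18, 20, 23, 24, 27, 30, 33, 36, 39, 42}, so |A + A| = 18. Thus K = 18/6 = 3. For comparison, the minimum possible |A + A| over all 6-element sets is 2·6 − 1 = 11 (so min K = 11/6), attained only by arithmetic progressions.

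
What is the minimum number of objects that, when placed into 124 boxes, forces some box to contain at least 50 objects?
n = (50 − 1)·124 + 1 = 6077

By the generalised pigeonhole principle, to guarantee some box contains ≥ r objects we need more than (r − 1) · k objects total. Threshold: n = (r − 1) · k + 1. With r = 50 and k = 124: n = 49 · 124 + 1 = 6076 + 1 = 6077. For n = 6076 = 49 · 124, we can put exactly 49 objects in every box, avoiding 50 in any single one — so 6077 is tight.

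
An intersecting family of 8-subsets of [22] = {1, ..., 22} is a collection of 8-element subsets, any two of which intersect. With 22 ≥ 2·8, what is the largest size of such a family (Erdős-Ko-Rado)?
max |F| = C(21, 7) = 116280

Erdős-Ko-Rado (1961): when n ≥ 2k, max |F| = C(n−1, k−1). The bound is attained by the star {A : i ∈ A} for any fixed i ∈ [n]. Here C(22−1, 8−1) = C(21, 7) = 116280.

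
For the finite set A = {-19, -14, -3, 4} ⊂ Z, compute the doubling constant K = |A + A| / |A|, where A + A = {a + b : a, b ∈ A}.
K = |A + A| / |A| = 10/4 = 5/2

Enumerate A + A = {a + b : a, b ∈ A}. With |A| = 4, there are |A|^2 = 16 ordered sum pairs; collecting distinct values, A + A = {-38, -33, -28, -22, -17, -15, -10, -6, 1, 8}, so |A + A| = 10. Thus K = 10/4 = 5/2. For comparison, the minimum possible |A + A| over all 4-element sets is 2·4 − 1 = 7 (so min K = 7/4), attained only by arithmetic progressions.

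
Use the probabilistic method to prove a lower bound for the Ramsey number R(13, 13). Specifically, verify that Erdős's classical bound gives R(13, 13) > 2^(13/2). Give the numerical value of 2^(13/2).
2^(13/2) = 90.5097; so R(13, 13) > 90.5097

Colour each edge of K_n uniformly at random with red/blue. The expected number of monochromatic K_13 is C(n, 13) · 2 · 2^(−C(13,2)). If C(n, 13) · 2^(1 − C(13,2)) < 1, then with positive probability no monochromatic K_13 exists, so R(13, 13) > n. The standard estimate C(n, 13) ≤ n^13/13! shows this inequality holds whenever n ≤ 2^(13/2) (since 13! · 2^(C(13,2) − 1) > 2^(13^2/2) ≥ n^13). Hence R(13, 13) > 2^(13/2) = 90.5097.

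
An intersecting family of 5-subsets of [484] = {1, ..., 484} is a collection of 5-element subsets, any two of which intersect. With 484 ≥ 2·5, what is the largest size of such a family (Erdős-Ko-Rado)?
max |F| = C(483, 4) = 2239593720

The Erdős-Ko-Rado theorem states: for n ≥ 2k, an intersecting family of k-subsets of an n-element set has size at most C(n − 1, k − 1), with equality for 'star' families {A ⊆ [n] : |A| = k, i ∈ A} (fix an element i). For n = 484, k = 5: C(483, 4) = 2239593720.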